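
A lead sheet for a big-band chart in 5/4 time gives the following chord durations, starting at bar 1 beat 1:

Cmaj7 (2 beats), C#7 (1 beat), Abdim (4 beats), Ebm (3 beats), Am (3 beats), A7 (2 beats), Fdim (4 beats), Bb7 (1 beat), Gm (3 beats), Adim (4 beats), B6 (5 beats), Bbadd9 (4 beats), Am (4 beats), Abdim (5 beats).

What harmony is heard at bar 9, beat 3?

Abdim

Beat 3 of bar 9 is beat (9−1)×5 + 3 = 43 overall.
Running totals: Cmaj7 ends at 2, C#7 ends at 3, Abdim ends at 7, Ebm ends at 10, Am ends at 13, A7 ends at 15, Fdim ends at 19, Bb7 ends at 20, Gm ends at 23, Adim ends at 27, B6 ends at 32, Bbadd9 ends at 36, Am ends at 40, Abdim ends at 45.
Beat 43 falls within Abdim.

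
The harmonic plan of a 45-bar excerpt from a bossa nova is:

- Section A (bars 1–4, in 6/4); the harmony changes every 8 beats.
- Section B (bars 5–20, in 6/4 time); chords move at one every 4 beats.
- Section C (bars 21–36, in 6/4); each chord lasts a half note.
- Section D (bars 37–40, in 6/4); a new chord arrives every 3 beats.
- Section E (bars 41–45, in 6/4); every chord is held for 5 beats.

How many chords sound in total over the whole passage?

A: 4 bars × 6 beats = 24 beats; 8 beats/chord → 3 chords.
B: 16 bars × 6 beats = 96 beats; 4 beats/chord → 24 chords.
C: 16 bars × 6 beats = 96 beats; 2 beats/chord → 48 chords.
D: 4 bars × 6 beats = 24 beats; 3 beats/chord → 8 chords.
E: 5 bars × 6 beats = 30 beats; 5 beats/chord → 6 chords.
Total: 3 + 24 + 48 + 8 + 6 = 89.

89 chords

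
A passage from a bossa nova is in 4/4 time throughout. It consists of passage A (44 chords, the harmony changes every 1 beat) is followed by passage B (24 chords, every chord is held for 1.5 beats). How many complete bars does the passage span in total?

20 bars

A: 44 × 1 = 44 beats = 11 bars.
B: 24 × 1.5 = 36 beats = 9 bars.
Total: 11 + 9 = 20 bars.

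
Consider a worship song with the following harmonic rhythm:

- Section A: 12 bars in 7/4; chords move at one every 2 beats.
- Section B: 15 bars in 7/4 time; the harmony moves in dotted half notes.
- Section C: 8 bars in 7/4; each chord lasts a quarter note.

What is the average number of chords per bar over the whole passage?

A: 12 bars of 7 beats is 84 beats; at 2 beats each that's 42 chords.
B: 15 bars of 7 beats is 105 beats; at 3 beats each that's 35 chords.
C: 8 bars of 7 beats is 56 beats; at 1 beat each that's 56 chords.
Overall: 133 chords over 35 bars → 133/35 = 3.8 chords per bar.

3.8 chords per bar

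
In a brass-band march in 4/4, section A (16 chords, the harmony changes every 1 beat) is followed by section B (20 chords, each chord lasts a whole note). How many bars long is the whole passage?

24 bars

A: 16 × 1 = 16 beats = 4 bars.
B: 20 × 4 = 80 beats = 20 bars.
Total: 4 + 20 = 24 bars.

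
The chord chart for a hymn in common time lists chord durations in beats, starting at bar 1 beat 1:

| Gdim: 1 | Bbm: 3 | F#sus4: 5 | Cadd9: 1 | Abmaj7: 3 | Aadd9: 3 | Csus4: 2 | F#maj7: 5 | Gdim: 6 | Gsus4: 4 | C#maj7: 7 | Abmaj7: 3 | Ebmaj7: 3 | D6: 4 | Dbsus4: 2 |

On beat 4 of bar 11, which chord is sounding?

Ebmaj7

Beat 4 of bar 11 is beat (11−1)×4 + 4 = 44 overall.
Running totals: Gdim ends at 1, Bbm ends at 4, F#sus4 ends at 9, Cadd9 ends at 10, Abmaj7 ends at 13, Aadd9 ends at 16, Csus4 ends at 18, F#maj7 ends at 23, Gdim ends at 29, Gsus4 ends at 33, C#maj7 ends at 40, Abmaj7 ends at 43, Ebmaj7 ends at 46.
Beat 44 falls within Ebmaj7.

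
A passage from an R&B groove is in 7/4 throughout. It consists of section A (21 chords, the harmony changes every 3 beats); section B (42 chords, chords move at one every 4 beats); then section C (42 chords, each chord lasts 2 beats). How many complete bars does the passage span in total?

A: 21 × 3 = 63 beats = 9 bars.
B: 42 × 4 = 168 beats = 24 bars.
C: 42 × 2 = 84 beats = 12 bars.
Total: 9 + 24 + 12 = 45 bars.

45 bars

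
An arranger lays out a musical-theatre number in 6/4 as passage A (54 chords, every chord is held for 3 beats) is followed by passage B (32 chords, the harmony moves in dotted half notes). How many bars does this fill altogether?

43 bars

A: 54 × 3 = 162 beats = 27 bars.
B: 32 × 3 = 96 beats = 16 bars.
Total: 27 + 16 = 43 bars.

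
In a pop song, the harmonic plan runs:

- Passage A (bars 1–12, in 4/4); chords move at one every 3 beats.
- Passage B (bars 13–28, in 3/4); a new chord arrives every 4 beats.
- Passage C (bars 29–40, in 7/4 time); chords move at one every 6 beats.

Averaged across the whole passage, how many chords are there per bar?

A: 12 bars of 4 beats is 48 beats; at 3 beats each that's 16 chords.
B: 16 bars of 3 beats is 48 beats; at 4 beats each that's 12 chords.
C: 12 bars of 7 beats is 84 beats; at 6 beats each that's 14 chords.
Overall: 42 chords over 40 bars → 42/40 = 1.05 chords per bar.

1.05 chords per bar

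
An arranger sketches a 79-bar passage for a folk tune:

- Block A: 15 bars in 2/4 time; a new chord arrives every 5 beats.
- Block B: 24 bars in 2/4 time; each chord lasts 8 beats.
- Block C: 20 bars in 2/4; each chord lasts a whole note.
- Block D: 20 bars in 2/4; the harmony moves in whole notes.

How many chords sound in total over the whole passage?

32 chords

A: 15·2 = 30 beats, 30/5 = 6 chords.
B: 24·2 = 48 beats, 48/8 = 6 chords.
C: 20·2 = 40 beats, 40/4 = 10 chords.
D: 20·2 = 40 beats, 40/4 = 10 chords.
Total: 6 + 6 + 10 + 10 = 32.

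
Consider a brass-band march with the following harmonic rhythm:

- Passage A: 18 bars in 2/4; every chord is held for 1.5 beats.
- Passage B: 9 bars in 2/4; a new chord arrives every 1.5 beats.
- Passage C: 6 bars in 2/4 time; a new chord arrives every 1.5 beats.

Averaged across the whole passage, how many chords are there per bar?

4/3 chords per bar

A: 18 × 2 = 36 beats ÷ 1.5 = 24 chords.
B: 9 × 2 = 18 beats ÷ 1.5 = 12 chords.
C: 6 × 2 = 12 beats ÷ 1.5 = 8 chords.
Overall: 44 chords over 33 bars → 44/33 = 4/3 chords per bar.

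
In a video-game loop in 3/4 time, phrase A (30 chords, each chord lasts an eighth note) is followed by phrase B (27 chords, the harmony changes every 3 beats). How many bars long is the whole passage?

A: 30 × 0.5 = 15 beats = 5 bars.
B: 27 × 3 = 81 beats = 27 bars.
Total: 5 + 27 = 32 bars.

32 bars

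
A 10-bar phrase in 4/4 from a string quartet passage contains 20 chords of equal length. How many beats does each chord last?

2 beats

10 bars × 4 beats/bar = 40 beats total.
40 beats ÷ 20 chords = 2 beats per chord.
(That is a half note.)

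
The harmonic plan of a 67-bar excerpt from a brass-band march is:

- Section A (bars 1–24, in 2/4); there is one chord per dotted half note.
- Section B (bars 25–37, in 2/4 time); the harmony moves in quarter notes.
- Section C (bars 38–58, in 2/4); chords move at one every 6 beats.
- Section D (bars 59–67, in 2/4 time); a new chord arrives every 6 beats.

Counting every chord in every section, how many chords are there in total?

52 chords

A: 24·2 = 48 beats, 48/3 = 16 chords.
B: 13·2 = 26 beats, 26/1 = 26 chords.
C: 21·2 = 42 beats, 42/6 = 7 chords.
D: 9·2 = 18 beats, 18/6 = 3 chords.
Total: 16 + 26 + 7 + 3 = 52.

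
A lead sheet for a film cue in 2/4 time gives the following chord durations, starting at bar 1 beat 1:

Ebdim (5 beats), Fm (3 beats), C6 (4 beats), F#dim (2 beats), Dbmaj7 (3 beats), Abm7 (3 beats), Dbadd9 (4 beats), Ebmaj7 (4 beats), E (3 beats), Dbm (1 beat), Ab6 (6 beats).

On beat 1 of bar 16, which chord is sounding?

Beat 1 of bar 16 is beat (16−1)×2 + 1 = 31 overall.
Running totals: Ebdim ends at 5, Fm ends at 8, C6 ends at 12, F#dim ends at 14, Dbmaj7 ends at 17, Abm7 ends at 20, Dbadd9 ends at 24, Ebmaj7 ends at 28, E ends at 31.
Beat 31 falls within E.

E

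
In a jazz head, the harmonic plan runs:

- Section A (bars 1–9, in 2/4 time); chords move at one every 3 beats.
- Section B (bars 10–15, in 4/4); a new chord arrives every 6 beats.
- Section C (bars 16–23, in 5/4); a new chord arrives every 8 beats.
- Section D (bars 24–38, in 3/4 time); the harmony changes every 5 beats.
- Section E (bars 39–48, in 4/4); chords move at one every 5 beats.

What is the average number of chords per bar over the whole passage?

2/3 chords per bar

A: 9 bars of 2 beats is 18 beats; at 3 beats each that's 6 chords.
B: 6 bars of 4 beats is 24 beats; at 6 beats each that's 4 chords.
C: 8 bars of 5 beats is 40 beats; at 8 beats each that's 5 chords.
D: 15 bars of 3 beats is 45 beats; at 5 beats each that's 9 chords.
E: 10 bars of 4 beats is 40 beats; at 5 beats each that's 8 chords.
Overall: 32 chords over 48 bars → 32/48 = 2/3 chords per bar.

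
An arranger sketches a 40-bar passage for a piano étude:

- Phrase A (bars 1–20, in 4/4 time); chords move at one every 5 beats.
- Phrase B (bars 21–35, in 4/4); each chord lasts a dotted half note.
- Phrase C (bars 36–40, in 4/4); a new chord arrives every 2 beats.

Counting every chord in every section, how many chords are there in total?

A: 20 bars × 4 beats = 80 beats; 5 beats/chord → 16 chords.
B: 15 bars × 4 beats = 60 beats; 3 beats/chord → 20 chords.
C: 5 bars × 4 beats = 20 beats; 2 beats/chord → 10 chords.
Total: 16 + 20 + 10 = 46.

46 chords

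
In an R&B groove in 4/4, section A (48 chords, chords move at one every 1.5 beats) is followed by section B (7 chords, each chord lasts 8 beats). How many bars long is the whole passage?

A: 48 × 1.5 = 72 beats = 18 bars.
B: 7 × 8 = 56 beats = 14 bars.
Total: 18 + 14 = 32 bars.

32 bars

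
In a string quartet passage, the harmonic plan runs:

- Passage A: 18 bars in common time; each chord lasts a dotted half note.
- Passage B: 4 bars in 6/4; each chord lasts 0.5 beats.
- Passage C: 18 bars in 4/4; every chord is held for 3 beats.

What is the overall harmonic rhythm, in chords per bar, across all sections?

2.4 chords per bar

A: 18 bars of 4 beats is 72 beats; at 3 beats each that's 24 chords.
B: 4 bars of 6 beats is 24 beats; at 0.5 beats each that's 48 chords.
C: 18 bars of 4 beats is 72 beats; at 3 beats each that's 24 chords.
Overall: 96 chords over 40 bars → 96/40 = 2.4 chords per bar.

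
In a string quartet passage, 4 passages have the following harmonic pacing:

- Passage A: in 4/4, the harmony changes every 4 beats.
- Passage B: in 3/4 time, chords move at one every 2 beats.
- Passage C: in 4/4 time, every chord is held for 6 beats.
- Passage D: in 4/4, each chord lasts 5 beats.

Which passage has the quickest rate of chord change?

A: 4/4 = 1 chord/bar.
B: 3/2 = 1.5 chords/bar.
C: 4/6 = 2/3 chords/bar.
D: 4/5 = 0.8 chords/bar.
Fastest is B at 1.5 chords/bar.

Passage B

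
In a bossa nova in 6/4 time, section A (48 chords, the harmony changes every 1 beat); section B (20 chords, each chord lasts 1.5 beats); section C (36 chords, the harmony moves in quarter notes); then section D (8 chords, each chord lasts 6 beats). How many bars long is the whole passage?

27 bars

A: 48 × 1 = 48 beats = 8 bars.
B: 20 × 1.5 = 30 beats = 5 bars.
C: 36 × 1 = 36 beats = 6 bars.
D: 8 × 6 = 48 beats = 8 bars.
Total: 8 + 5 + 6 + 8 = 27 bars.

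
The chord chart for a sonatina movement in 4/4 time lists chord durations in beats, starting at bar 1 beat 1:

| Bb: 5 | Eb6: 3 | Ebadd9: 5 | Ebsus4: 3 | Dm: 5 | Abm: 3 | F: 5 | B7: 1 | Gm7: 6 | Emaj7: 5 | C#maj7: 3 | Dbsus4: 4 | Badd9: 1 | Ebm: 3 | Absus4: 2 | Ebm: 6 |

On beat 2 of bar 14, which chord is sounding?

Absus4

Beat 2 of bar 14 is beat (14−1)×4 + 2 = 54 overall.
Running totals: Bb ends at 5, Eb6 ends at 8, Ebadd9 ends at 13, Ebsus4 ends at 16, Dm ends at 21, Abm ends at 24, F ends at 29, B7 ends at 30, Gm7 ends at 36, Emaj7 ends at 41, C#maj7 ends at 44, Dbsus4 ends at 48, Badd9 ends at 49, Ebm ends at 52, Absus4 ends at 54.
Beat 54 falls within Absus4.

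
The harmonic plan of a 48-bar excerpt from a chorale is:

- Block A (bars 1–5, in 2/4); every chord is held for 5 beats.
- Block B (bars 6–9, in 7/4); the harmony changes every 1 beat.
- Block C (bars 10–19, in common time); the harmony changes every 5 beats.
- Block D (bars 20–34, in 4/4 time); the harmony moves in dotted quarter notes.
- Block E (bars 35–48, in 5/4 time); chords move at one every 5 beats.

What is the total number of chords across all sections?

92 chords

A has 10 beats and chords last 5 each, so 2 chords.
B has 28 beats and chords last 1 each, so 28 chords.
C has 40 beats and chords last 5 each, so 8 chords.
D has 60 beats and chords last 1.5 each, so 40 chords.
E has 70 beats and chords last 5 each, so 14 chords.
Total: 2 + 28 + 8 + 40 + 14 = 92.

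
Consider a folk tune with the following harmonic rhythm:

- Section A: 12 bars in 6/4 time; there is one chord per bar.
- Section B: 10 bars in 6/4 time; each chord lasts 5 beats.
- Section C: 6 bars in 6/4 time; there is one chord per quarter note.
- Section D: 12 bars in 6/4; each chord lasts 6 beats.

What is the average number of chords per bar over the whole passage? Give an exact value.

1.8 chords per bar

A: 12 bars of 6 beats is 72 beats; at 6 beats each that's 12 chords.
B: 10 bars of 6 beats is 60 beats; at 5 beats each that's 12 chords.
C: 6 bars of 6 beats is 36 beats; at 1 beat each that's 36 chords.
D: 12 bars of 6 beats is 72 beats; at 6 beats each that's 12 chords.
Overall: 72 chords over 40 bars → 72/40 = 1.8 chords per bar.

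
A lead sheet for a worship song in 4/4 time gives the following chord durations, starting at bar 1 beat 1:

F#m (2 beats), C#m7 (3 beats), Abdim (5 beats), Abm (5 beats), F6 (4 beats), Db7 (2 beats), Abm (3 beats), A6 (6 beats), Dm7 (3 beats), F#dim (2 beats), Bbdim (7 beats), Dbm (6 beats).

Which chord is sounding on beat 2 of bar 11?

Beat 2 of bar 11 is beat (11−1)×4 + 2 = 42 overall.
Running totals: F#m ends at 2, C#m7 ends at 5, Abdim ends at 10, Abm ends at 15, F6 ends at 19, Db7 ends at 21, Abm ends at 24, A6 ends at 30, Dm7 ends at 33, F#dim ends at 35, Bbdim ends at 42.
Beat 42 falls within Bbdim.

Bbdim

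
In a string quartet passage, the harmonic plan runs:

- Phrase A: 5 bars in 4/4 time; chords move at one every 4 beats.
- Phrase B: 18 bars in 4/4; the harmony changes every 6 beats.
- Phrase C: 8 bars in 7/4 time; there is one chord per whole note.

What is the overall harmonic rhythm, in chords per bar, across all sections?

1 chords per bar

A: 5 × 4 = 20 beats ÷ 4 = 5 chords.
B: 18 × 4 = 72 beats ÷ 6 = 12 chords.
C: 8 × 7 = 56 beats ÷ 4 = 14 chords.
Overall: 31 chords over 31 bars → 31/31 = 1 chords per bar.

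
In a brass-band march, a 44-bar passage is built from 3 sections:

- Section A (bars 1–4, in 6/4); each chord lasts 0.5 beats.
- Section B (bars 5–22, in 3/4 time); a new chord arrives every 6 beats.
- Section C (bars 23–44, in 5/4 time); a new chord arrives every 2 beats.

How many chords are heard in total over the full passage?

A: 4 bars × 6 beats = 24 beats; 0.5 beats/chord → 48 chords.
B: 18 bars × 3 beats = 54 beats; 6 beats/chord → 9 chords.
C: 22 bars × 5 beats = 110 beats; 2 beats/chord → 55 chords.
Total: 48 + 9 + 55 = 112.

112 chords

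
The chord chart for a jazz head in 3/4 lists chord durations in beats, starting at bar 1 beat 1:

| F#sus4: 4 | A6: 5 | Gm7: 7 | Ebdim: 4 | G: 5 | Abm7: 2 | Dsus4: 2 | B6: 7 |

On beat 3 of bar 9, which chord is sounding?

Beat 3 of bar 9 is beat (9−1)×3 + 3 = 27 overall.
Running totals: F#sus4 ends at 4, A6 ends at 9, Gm7 ends at 16, Ebdim ends at 20, G ends at 25, Abm7 ends at 27.
Beat 27 falls within Abm7.

Abm7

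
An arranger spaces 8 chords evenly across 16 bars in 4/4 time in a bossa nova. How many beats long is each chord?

8 beats

16 bars × 4 beats/bar = 64 beats total.
64 beats ÷ 8 chords = 8 beats per chord.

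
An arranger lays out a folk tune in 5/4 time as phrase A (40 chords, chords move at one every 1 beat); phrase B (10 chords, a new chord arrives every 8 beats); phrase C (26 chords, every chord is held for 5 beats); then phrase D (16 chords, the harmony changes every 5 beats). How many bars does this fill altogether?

66 bars

A: 40 × 1 = 40 beats = 8 bars.
B: 10 × 8 = 80 beats = 16 bars.
C: 26 × 5 = 130 beats = 26 bars.
D: 16 × 5 = 80 beats = 16 bars.
Total: 8 + 16 + 26 + 16 = 66 bars.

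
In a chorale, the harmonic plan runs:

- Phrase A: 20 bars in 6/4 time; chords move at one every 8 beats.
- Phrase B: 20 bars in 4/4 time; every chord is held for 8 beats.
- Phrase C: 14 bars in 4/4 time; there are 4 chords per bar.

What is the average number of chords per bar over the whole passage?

1.5 chords per bar

A: 20 bars of 6 beats is 120 beats; at 8 beats each that's 15 chords.
B: 20 bars of 4 beats is 80 beats; at 8 beats each that's 10 chords.
C: 14 bars of 4 beats is 56 beats; at 1 beat each that's 56 chords.
Overall: 81 chords over 54 bars → 81/54 = 1.5 chords per bar.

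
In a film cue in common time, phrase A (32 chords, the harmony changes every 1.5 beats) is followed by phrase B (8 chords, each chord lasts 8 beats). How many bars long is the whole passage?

28 bars

A: 32 × 1.5 = 48 beats = 12 bars.
B: 8 × 8 = 64 beats = 16 bars.
Total: 12 + 16 = 28 bars.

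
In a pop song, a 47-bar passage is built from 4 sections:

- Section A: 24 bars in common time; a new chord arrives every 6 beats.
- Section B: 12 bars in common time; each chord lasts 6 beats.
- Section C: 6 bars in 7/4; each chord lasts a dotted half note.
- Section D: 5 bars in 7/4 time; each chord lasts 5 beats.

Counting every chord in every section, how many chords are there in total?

A: 24·4 = 96 beats, 96/6 = 16 chords.
B: 12·4 = 48 beats, 48/6 = 8 chords.
C: 6·7 = 42 beats, 42/3 = 14 chords.
D: 5·7 = 35 beats, 35/5 = 7 chords.
Total: 16 + 8 + 14 + 7 = 45.

45 chords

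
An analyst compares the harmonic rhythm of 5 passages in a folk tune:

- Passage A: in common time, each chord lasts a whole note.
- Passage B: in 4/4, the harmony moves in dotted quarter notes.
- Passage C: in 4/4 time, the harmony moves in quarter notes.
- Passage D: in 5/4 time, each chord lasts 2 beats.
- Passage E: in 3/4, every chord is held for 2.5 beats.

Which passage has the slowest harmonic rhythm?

Passage A

A: each chord is 4 beats in 4/4, so 1 per bar.
B: each chord is 1.5 beats in 4/4, so 8/3 per bar.
C: each chord is 1 beat in 4/4, so 4 per bar.
D: each chord is 2 beats in 5/4, so 2.5 per bar.
E: each chord is 2.5 beats in 3/4, so 1.2 per bar.
Slowest is A at 1 chords/bar.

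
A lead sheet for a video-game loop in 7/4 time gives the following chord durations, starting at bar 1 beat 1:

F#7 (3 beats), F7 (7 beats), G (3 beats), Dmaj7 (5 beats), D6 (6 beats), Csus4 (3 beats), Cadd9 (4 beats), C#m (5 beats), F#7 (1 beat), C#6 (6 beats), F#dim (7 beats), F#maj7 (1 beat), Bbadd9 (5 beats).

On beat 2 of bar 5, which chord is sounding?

Cadd9

Beat 2 of bar 5 is beat (5−1)×7 + 2 = 30 overall.
Running totals: F#7 ends at 3, F7 ends at 10, G ends at 13, Dmaj7 ends at 18, D6 ends at 24, Csus4 ends at 27, Cadd9 ends at 31.
Beat 30 falls within Cadd9.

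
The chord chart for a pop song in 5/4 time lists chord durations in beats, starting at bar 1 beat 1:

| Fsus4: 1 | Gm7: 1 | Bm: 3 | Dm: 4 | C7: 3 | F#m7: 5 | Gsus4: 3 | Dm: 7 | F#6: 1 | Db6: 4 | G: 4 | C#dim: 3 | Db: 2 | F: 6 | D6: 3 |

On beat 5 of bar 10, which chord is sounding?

Beat 5 of bar 10 is beat (10−1)×5 + 5 = 50 overall.
Running totals: Fsus4 ends at 1, Gm7 ends at 2, Bm ends at 5, Dm ends at 9, C7 ends at 12, F#m7 ends at 17, Gsus4 ends at 20, Dm ends at 27, F#6 ends at 28, Db6 ends at 32, G ends at 36, C#dim ends at 39, Db ends at 41, F ends at 47, D6 ends at 50.
Beat 50 falls within D6.

D6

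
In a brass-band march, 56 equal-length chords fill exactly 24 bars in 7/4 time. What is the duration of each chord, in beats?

3 beats

24 bars × 7 beats/bar = 168 beats total.
168 beats ÷ 56 chords = 3 beats per chord.
(That is a dotted half note.)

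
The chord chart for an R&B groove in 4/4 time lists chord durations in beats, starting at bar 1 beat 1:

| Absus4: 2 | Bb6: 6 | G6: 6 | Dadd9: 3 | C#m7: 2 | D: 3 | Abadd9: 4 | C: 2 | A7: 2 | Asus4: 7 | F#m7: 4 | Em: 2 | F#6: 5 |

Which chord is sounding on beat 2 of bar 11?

Beat 2 of bar 11 is beat (11−1)×4 + 2 = 42 overall.
Running totals: Absus4 ends at 2, Bb6 ends at 8, G6 ends at 14, Dadd9 ends at 17, C#m7 ends at 19, D ends at 22, Abadd9 ends at 26, C ends at 28, A7 ends at 30, Asus4 ends at 37, F#m7 ends at 41, Em ends at 43.
Beat 42 falls within Em.

Em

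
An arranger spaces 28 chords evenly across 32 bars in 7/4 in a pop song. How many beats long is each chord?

8 beats

32 bars × 7 beats/bar = 224 beats total.
224 beats ÷ 28 chords = 8 beats per chord.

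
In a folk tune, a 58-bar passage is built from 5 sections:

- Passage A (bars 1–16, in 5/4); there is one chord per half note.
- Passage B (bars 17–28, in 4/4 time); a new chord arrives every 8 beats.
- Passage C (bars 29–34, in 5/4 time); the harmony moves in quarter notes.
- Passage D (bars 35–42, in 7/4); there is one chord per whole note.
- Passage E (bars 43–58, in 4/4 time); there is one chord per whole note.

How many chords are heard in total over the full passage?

A: 16 bars × 5 beats = 80 beats; 2 beats/chord → 40 chords.
B: 12 bars × 4 beats = 48 beats; 8 beats/chord → 6 chords.
C: 6 bars × 5 beats = 30 beats; 1 beat/chord → 30 chords.
D: 8 bars × 7 beats = 56 beats; 4 beats/chord → 14 chords.
E: 16 bars × 4 beats = 64 beats; 4 beats/chord → 16 chords.
Total: 40 + 6 + 30 + 14 + 16 = 106.

106 chords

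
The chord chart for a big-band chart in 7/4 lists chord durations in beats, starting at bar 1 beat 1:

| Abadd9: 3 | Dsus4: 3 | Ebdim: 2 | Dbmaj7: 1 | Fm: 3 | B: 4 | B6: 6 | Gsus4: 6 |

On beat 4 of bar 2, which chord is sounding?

Fm

Beat 4 of bar 2 is beat (2−1)×7 + 4 = 11 overall.
Running totals: Abadd9 ends at 3, Dsus4 ends at 6, Ebdim ends at 8, Dbmaj7 ends at 9, Fm ends at 12.
Beat 11 falls within Fm.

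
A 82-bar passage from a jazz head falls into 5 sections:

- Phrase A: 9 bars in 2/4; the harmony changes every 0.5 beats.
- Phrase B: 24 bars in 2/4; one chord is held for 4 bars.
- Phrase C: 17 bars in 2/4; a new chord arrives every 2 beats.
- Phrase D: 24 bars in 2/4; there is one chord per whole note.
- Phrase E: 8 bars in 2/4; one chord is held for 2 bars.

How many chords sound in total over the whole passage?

A: 9·2 = 18 beats, 18/0.5 = 36 chords.
B: 24·2 = 48 beats, 48/8 = 6 chords.
C: 17·2 = 34 beats, 34/2 = 17 chords.
D: 24·2 = 48 beats, 48/4 = 12 chords.
E: 8·2 = 16 beats, 16/4 = 4 chords.
Total: 36 + 6 + 17 + 12 + 4 = 75.

75 chords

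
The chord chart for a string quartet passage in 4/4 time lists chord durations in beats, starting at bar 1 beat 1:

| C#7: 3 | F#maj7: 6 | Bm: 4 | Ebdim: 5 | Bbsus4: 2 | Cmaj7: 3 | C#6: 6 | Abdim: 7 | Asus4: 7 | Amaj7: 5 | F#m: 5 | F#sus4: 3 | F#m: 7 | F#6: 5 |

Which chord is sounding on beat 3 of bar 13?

Beat 3 of bar 13 is beat (13−1)×4 + 3 = 51 overall.
Running totals: C#7 ends at 3, F#maj7 ends at 9, Bm ends at 13, Ebdim ends at 18, Bbsus4 ends at 20, Cmaj7 ends at 23, C#6 ends at 29, Abdim ends at 36, Asus4 ends at 43, Amaj7 ends at 48, F#m ends at 53.
Beat 51 falls within F#m.

F#m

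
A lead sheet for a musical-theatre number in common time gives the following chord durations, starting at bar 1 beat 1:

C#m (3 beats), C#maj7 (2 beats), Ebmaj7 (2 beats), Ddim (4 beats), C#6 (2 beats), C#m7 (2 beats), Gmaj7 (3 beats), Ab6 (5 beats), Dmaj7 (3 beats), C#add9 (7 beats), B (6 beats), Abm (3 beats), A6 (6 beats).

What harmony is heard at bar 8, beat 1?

C#add9

Beat 1 of bar 8 is beat (8−1)×4 + 1 = 29 overall.
Running totals: C#m ends at 3, C#maj7 ends at 5, Ebmaj7 ends at 7, Ddim ends at 11, C#6 ends at 13, C#m7 ends at 15, Gmaj7 ends at 18, Ab6 ends at 23, Dmaj7 ends at 26, C#add9 ends at 33.
Beat 29 falls within C#add9.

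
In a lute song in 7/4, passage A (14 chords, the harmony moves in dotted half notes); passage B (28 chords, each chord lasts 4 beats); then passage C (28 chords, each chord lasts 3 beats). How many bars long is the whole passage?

A: 14 × 3 = 42 beats = 6 bars.
B: 28 × 4 = 112 beats = 16 bars.
C: 28 × 3 = 84 beats = 12 bars.
Total: 6 + 16 + 12 = 34 bars.

34 bars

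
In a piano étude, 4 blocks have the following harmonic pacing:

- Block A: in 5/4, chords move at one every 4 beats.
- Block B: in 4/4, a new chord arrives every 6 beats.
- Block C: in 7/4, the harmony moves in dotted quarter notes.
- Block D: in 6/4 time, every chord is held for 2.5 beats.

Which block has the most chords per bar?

A: each chord is 4 beats in 5/4, so 1.25 per bar.
B: each chord is 6 beats in 4/4, so 2/3 per bar.
C: each chord is 1.5 beats in 7/4, so 14/3 per bar.
D: each chord is 2.5 beats in 6/4, so 2.4 per bar.
Fastest is C at 14/3 chords/bar.

Block C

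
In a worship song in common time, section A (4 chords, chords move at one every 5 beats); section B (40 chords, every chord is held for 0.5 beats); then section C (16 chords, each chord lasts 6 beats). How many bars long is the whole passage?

A: 4 × 5 = 20 beats = 5 bars.
B: 40 × 0.5 = 20 beats = 5 bars.
C: 16 × 6 = 96 beats = 24 bars.
Total: 5 + 5 + 24 = 34 bars.

34 bars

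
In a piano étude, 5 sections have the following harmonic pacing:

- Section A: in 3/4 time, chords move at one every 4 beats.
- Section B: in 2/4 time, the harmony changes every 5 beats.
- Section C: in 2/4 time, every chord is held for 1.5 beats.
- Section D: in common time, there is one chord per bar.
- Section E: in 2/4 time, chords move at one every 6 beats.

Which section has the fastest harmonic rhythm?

A: 3/4 = 0.75 chords/bar.
B: 2/5 = 0.4 chords/bar.
C: 2/1.5 = 4/3 chords/bar.
D: 4/4 = 1 chord/bar.
E: 2/6 = 1/3 chords/bar.
Fastest is C at 4/3 chords/bar.

Section C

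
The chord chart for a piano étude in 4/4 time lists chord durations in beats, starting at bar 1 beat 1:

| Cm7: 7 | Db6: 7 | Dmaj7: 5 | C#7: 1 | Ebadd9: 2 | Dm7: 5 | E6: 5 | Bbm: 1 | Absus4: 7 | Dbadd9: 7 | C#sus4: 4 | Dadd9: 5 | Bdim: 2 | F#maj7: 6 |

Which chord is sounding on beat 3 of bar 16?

Beat 3 of bar 16 is beat (16−1)×4 + 3 = 63 overall.
Running totals: Cm7 ends at 7, Db6 ends at 14, Dmaj7 ends at 19, C#7 ends at 20, Ebadd9 ends at 22, Dm7 ends at 27, E6 ends at 32, Bbm ends at 33, Absus4 ends at 40, Dbadd9 ends at 47, C#sus4 ends at 51, Dadd9 ends at 56, Bdim ends at 58, F#maj7 ends at 64.
Beat 63 falls within F#maj7.

F#maj7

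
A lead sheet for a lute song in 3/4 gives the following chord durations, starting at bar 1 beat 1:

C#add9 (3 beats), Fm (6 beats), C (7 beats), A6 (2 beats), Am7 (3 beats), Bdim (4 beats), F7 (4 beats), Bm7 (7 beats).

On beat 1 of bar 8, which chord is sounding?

Beat 1 of bar 8 is beat (8−1)×3 + 1 = 22 overall.
Running totals: C#add9 ends at 3, Fm ends at 9, C ends at 16, A6 ends at 18, Am7 ends at 21, Bdim ends at 25.
Beat 22 falls within Bdim.

Bdim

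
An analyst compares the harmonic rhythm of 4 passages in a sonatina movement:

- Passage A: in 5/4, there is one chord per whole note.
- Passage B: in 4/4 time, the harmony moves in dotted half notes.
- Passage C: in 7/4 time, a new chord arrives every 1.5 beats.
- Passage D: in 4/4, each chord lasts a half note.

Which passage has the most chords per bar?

Passage C

A: each chord is 4 beats in 5/4, so 1.25 per bar.
B: each chord is 3 beats in 4/4, so 4/3 per bar.
C: each chord is 1.5 beats in 7/4, so 14/3 per bar.
D: each chord is 2 beats in 4/4, so 2 per bar.
Fastest is C at 14/3 chords/bar.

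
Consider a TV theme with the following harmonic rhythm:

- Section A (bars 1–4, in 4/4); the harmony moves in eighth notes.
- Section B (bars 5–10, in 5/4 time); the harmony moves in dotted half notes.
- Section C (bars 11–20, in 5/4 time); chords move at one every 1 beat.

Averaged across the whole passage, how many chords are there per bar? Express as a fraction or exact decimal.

4.6 chords per bar

A: 4 × 4 = 16 beats ÷ 0.5 = 32 chords.
B: 6 × 5 = 30 beats ÷ 3 = 10 chords.
C: 10 × 5 = 50 beats ÷ 1 = 50 chords.
Overall: 92 chords over 20 bars → 92/20 = 4.6 chords per bar.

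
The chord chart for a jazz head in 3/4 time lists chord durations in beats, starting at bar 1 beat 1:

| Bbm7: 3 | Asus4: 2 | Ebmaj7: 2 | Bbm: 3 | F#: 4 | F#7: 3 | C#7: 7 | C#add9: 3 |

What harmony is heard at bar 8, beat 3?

C#7

Beat 3 of bar 8 is beat (8−1)×3 + 3 = 24 overall.
Running totals: Bbm7 ends at 3, Asus4 ends at 5, Ebmaj7 ends at 7, Bbm ends at 10, F# ends at 14, F#7 ends at 17, C#7 ends at 24.
Beat 24 falls within C#7.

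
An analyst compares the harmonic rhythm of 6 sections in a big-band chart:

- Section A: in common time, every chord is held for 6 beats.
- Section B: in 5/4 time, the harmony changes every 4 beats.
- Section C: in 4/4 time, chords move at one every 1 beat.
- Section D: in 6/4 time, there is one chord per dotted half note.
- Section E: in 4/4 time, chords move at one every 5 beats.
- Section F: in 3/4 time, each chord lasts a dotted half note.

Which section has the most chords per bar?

Section C

A: each chord is 6 beats in 4/4, so 2/3 per bar.
B: each chord is 4 beats in 5/4, so 1.25 per bar.
C: each chord is 1 beat in 4/4, so 4 per bar.
D: each chord is 3 beats in 6/4, so 2 per bar.
E: each chord is 5 beats in 4/4, so 0.8 per bar.
F: each chord is 3 beats in 3/4, so 1 per bar.
Fastest is C at 4 chords/bar.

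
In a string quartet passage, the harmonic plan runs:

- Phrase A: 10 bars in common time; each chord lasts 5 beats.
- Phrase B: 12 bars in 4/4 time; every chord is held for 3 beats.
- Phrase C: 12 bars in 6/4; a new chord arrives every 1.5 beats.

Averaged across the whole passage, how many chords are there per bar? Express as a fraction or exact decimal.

36/17 chords per bar

A: 10 × 4 = 40 beats ÷ 5 = 8 chords.
B: 12 × 4 = 48 beats ÷ 3 = 16 chords.
C: 12 × 6 = 72 beats ÷ 1.5 = 48 chords.
Overall: 72 chords over 34 bars → 72/34 = 36/17 chords per bar.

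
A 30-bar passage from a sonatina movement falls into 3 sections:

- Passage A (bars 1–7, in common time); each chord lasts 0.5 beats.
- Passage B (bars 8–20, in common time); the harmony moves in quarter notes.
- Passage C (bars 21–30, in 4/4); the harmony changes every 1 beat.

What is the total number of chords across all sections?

A: 7 bars × 4 beats = 28 beats; 0.5 beats/chord → 56 chords.
B: 13 bars × 4 beats = 52 beats; 1 beat/chord → 52 chords.
C: 10 bars × 4 beats = 40 beats; 1 beat/chord → 40 chords.
Total: 56 + 52 + 40 = 148.

148 chords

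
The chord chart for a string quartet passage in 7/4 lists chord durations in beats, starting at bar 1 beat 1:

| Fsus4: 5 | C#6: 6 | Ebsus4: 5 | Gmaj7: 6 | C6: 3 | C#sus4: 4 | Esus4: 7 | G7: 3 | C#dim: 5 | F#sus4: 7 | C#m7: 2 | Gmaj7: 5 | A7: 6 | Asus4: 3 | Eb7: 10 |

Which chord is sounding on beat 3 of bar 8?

Beat 3 of bar 8 is beat (8−1)×7 + 3 = 52 overall.
Running totals: Fsus4 ends at 5, C#6 ends at 11, Ebsus4 ends at 16, Gmaj7 ends at 22, C6 ends at 25, C#sus4 ends at 29, Esus4 ends at 36, G7 ends at 39, C#dim ends at 44, F#sus4 ends at 51, C#m7 ends at 53.
Beat 52 falls within C#m7.

C#m7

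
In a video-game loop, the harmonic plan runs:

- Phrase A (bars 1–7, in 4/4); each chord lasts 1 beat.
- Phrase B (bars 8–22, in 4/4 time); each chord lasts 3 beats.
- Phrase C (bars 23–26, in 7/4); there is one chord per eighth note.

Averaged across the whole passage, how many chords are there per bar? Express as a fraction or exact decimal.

A: 7 × 4 = 28 beats ÷ 1 = 28 chords.
B: 15 × 4 = 60 beats ÷ 3 = 20 chords.
C: 4 × 7 = 28 beats ÷ 0.5 = 56 chords.
Overall: 104 chords over 26 bars → 104/26 = 4 chords per bar.

4 chords per bar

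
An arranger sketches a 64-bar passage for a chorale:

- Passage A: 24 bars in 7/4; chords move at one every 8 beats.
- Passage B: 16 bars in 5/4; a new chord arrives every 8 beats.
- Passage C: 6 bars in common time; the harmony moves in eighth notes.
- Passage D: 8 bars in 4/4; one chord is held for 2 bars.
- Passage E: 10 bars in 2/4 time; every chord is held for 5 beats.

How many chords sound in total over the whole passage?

87 chords

A has 168 beats and chords last 8 each, so 21 chords.
B has 80 beats and chords last 8 each, so 10 chords.
C has 24 beats and chords last 0.5 each, so 48 chords.
D has 32 beats and chords last 8 each, so 4 chords.
E has 20 beats and chords last 5 each, so 4 chords.
Total: 21 + 10 + 48 + 4 + 4 = 87.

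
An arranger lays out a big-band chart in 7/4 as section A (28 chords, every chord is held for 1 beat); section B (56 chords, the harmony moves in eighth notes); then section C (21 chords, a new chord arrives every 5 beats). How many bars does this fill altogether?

23 bars

A: 28 × 1 = 28 beats = 4 bars.
B: 56 × 0.5 = 28 beats = 4 bars.
C: 21 × 5 = 105 beats = 15 bars.
Total: 4 + 4 + 15 = 23 bars.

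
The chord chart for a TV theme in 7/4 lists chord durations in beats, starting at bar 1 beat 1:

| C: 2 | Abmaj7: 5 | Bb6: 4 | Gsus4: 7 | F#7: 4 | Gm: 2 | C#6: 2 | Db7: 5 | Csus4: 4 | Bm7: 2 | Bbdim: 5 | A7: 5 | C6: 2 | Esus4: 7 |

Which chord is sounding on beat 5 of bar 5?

Csus4

Beat 5 of bar 5 is beat (5−1)×7 + 5 = 33 overall.
Running totals: C ends at 2, Abmaj7 ends at 7, Bb6 ends at 11, Gsus4 ends at 18, F#7 ends at 22, Gm ends at 24, C#6 ends at 26, Db7 ends at 31, Csus4 ends at 35.
Beat 33 falls within Csus4.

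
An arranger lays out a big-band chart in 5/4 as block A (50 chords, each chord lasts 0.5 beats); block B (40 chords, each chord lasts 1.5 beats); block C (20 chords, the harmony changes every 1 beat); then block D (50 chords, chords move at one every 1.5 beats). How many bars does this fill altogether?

36 bars

A: 50 × 0.5 = 25 beats = 5 bars.
B: 40 × 1.5 = 60 beats = 12 bars.
C: 20 × 1 = 20 beats = 4 bars.
D: 50 × 1.5 = 75 beats = 15 bars.
Total: 5 + 12 + 4 + 15 = 36 bars.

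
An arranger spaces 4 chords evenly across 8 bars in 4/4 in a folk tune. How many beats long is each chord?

8 bars × 4 beats/bar = 32 beats total.
32 beats ÷ 4 chords = 8 beats per chord.

8 beats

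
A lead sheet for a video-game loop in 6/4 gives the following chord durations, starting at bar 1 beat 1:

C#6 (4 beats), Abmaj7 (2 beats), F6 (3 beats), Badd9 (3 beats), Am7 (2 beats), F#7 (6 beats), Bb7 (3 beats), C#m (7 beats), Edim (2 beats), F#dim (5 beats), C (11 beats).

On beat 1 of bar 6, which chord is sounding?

Edim

Beat 1 of bar 6 is beat (6−1)×6 + 1 = 31 overall.
Running totals: C#6 ends at 4, Abmaj7 ends at 6, F6 ends at 9, Badd9 ends at 12, Am7 ends at 14, F#7 ends at 20, Bb7 ends at 23, C#m ends at 30, Edim ends at 32.
Beat 31 falls within Edim.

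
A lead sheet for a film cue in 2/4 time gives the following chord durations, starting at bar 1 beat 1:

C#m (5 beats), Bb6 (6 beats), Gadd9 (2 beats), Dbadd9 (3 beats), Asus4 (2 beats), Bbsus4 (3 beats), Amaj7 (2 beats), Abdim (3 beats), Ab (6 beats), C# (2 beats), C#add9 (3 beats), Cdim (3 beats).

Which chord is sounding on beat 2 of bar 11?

Beat 2 of bar 11 is beat (11−1)×2 + 2 = 22 overall.
Running totals: C#m ends at 5, Bb6 ends at 11, Gadd9 ends at 13, Dbadd9 ends at 16, Asus4 ends at 18, Bbsus4 ends at 21, Amaj7 ends at 23.
Beat 22 falls within Amaj7.

Amaj7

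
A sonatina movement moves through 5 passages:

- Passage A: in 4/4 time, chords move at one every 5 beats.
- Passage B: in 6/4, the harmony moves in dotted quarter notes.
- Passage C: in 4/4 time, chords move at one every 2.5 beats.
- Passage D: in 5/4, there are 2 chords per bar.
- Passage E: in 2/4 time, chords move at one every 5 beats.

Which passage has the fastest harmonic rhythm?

A: 4 beats/bar ÷ 5 beats/chord = 0.8 chords/bar.
B: 6 beats/bar ÷ 1.5 beats/chord = 4 chords/bar.
C: 4 beats/bar ÷ 2.5 beats/chord = 1.6 chords/bar.
D: 5 beats/bar ÷ 2.5 beats/chord = 2 chords/bar.
E: 2 beats/bar ÷ 5 beats/chord = 0.4 chords/bar.
Fastest is B at 4 chords/bar.

Passage B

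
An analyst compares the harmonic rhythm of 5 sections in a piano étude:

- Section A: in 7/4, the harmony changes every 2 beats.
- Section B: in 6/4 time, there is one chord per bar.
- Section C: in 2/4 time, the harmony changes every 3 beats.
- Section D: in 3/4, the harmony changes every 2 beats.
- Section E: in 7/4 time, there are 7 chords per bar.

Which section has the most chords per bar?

A: 7/2 = 3.5 chords/bar.
B: 6/6 = 1 chord/bar.
C: 2/3 = 2/3 chords/bar.
D: 3/2 = 1.5 chords/bar.
E: 7/1 = 7 chords/bar.
Fastest is E at 7 chords/bar.

Section E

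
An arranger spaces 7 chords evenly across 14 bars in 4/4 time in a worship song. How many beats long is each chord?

8 beats

14 bars × 4 beats/bar = 56 beats total.
56 beats ÷ 7 chords = 8 beats per chord.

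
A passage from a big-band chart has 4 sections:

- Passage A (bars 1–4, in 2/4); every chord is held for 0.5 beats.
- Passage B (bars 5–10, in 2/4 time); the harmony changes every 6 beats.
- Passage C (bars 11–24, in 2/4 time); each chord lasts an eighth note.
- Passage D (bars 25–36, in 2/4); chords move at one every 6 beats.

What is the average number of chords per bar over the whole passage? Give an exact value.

13/6 chords per bar

A: 4 bars of 2 beats is 8 beats; at 0.5 beats each that's 16 chords.
B: 6 bars of 2 beats is 12 beats; at 6 beats each that's 2 chords.
C: 14 bars of 2 beats is 28 beats; at 0.5 beats each that's 56 chords.
D: 12 bars of 2 beats is 24 beats; at 6 beats each that's 4 chords.
Overall: 78 chords over 36 bars → 78/36 = 13/6 chords per bar.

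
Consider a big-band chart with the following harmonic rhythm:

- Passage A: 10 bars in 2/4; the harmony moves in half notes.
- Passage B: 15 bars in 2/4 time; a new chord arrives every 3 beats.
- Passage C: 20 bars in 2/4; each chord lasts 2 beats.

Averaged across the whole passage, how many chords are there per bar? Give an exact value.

8/9 chords per bar

A: 10 bars of 2 beats is 20 beats; at 2 beats each that's 10 chords.
B: 15 bars of 2 beats is 30 beats; at 3 beats each that's 10 chords.
C: 20 bars of 2 beats is 40 beats; at 2 beats each that's 20 chords.
Overall: 40 chords over 45 bars → 40/45 = 8/9 chords per bar.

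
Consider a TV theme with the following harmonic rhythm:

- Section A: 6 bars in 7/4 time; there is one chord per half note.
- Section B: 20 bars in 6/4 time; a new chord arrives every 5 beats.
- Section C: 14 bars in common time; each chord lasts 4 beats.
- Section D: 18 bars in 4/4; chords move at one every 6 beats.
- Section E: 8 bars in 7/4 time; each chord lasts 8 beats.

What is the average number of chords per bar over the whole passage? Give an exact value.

13/11 chords per bar

A: 6 bars of 7 beats is 42 beats; at 2 beats each that's 21 chords.
B: 20 bars of 6 beats is 120 beats; at 5 beats each that's 24 chords.
C: 14 bars of 4 beats is 56 beats; at 4 beats each that's 14 chords.
D: 18 bars of 4 beats is 72 beats; at 6 beats each that's 12 chords.
E: 8 bars of 7 beats is 56 beats; at 8 beats each that's 7 chords.
Overall: 78 chords over 66 bars → 78/66 = 13/11 chords per bar.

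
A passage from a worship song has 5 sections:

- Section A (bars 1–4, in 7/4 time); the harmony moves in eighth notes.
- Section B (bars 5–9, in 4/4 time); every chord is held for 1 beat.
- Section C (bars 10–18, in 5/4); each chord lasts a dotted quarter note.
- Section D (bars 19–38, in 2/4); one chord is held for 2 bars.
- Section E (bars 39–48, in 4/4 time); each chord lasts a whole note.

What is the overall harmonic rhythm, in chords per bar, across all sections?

A: 4 × 7 = 28 beats ÷ 0.5 = 56 chords.
B: 5 × 4 = 20 beats ÷ 1 = 20 chords.
C: 9 × 5 = 45 beats ÷ 1.5 = 30 chords.
D: 20 × 2 = 40 beats ÷ 4 = 10 chords.
E: 10 × 4 = 40 beats ÷ 4 = 10 chords.
Overall: 126 chords over 48 bars → 126/48 = 2.625 chords per bar.

2.625 chords per bar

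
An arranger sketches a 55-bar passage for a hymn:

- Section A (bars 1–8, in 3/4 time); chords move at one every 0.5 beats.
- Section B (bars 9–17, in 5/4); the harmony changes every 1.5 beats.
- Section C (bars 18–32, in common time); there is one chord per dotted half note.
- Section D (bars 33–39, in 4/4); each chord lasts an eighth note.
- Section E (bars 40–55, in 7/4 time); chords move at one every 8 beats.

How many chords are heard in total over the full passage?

A: 8 bars × 3 beats = 24 beats; 0.5 beats/chord → 48 chords.
B: 9 bars × 5 beats = 45 beats; 1.5 beats/chord → 30 chords.
C: 15 bars × 4 beats = 60 beats; 3 beats/chord → 20 chords.
D: 7 bars × 4 beats = 28 beats; 0.5 beats/chord → 56 chords.
E: 16 bars × 7 beats = 112 beats; 8 beats/chord → 14 chords.
Total: 48 + 30 + 20 + 56 + 14 = 168.

168 chords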